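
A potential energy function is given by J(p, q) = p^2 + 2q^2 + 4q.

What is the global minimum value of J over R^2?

-2

J(p,q) separates as A(p) + B(q), so its minimum is min A + min B.
A'(p) = 2p vanishes at p ∈ {0}; B'(q) = 4q + 4 vanishes at q ∈ {-1}.
Local minima of A (where A''>0): A(0)=0. Local minima of B: B(-1)=-2.
So the global minimum of J is A(0) + B(-1) = 0 − 2 = -2, attained at (0, -1).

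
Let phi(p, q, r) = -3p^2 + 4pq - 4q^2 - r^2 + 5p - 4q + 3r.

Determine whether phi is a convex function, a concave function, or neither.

phi is quadratic, so its Hessian is the constant matrix H = [[-6, 4, 0], [4, -8, 0], [0, 0, -2]].
Leading principal minors: -6, 32, -64.
Signs alternate −, +, − ⇒ H ≺ 0 ⇒ concave.

concave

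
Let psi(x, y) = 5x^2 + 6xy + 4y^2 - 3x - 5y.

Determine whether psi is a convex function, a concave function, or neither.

convex

psi is quadratic, so its Hessian is the constant matrix H = [[10, 6], [6, 8]].
det(H) = 44, tr(H) = 18.
det(H) > 0 and tr(H) > 0, so H is positive definite everywhere: convex.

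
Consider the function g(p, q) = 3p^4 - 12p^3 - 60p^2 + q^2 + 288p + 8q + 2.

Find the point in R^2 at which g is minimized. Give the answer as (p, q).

(-3, -4)

g(p,q) separates as A(p) + B(q) + 2, so its minimum is min A + min B + 2.
A'(p) = 12(p - 4)(p - 2)(p + 3) vanishes at p ∈ {-3, 2, 4}; B'(q) = 2q + 8 vanishes at q ∈ {-4}.
Local minima of A (where A''>0): A(-3)=-837, A(4)=192. Local minima of B: B(-4)=-16.
So the global minimum of g is A(-3) + B(-4) + 2 = -837 − 16 + 2 = -851, attained at (-3, -4).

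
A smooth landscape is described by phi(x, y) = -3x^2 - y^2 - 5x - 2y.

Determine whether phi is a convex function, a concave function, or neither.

phi is quadratic, so its Hessian is the constant matrix H = [[-6, 0], [0, -2]].
det(H) = 12, tr(H) = -8.
det(H) > 0 and tr(H) < 0, so H is negative definite everywhere: concave.

concave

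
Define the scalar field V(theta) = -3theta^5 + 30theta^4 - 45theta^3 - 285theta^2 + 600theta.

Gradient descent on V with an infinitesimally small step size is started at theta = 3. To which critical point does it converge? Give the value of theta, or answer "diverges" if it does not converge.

4

V'(theta) = -15(theta - 5)(theta - 4)(theta - 1)(theta + 2), so V'(3) = -300.
Gradient descent moves in the -V' direction, i.e. theta is increasing.
The nearest critical point in that direction is theta = 4, where V'' = 270 > 0 (a local minimum). The iterate converges there.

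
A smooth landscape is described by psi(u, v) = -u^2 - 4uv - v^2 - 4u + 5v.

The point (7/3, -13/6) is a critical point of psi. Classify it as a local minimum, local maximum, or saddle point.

The Hessian of psi is constant: H = [[-2, -4], [-4, -2]].
det(H) = (-2)·(-2) − (-4)² = -12.
Since det(H) < 0, H is indefinite and the critical point is a saddle point.

saddle point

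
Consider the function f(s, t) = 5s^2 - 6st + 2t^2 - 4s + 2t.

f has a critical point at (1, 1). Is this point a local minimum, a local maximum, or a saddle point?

local minimum

The Hessian of f is constant: H = [[10, -6], [-6, 4]].
det(H) = 10·4 − (-6)² = 4.
det(H) > 0 and tr(H) = 14 > 0, so H is positive definite and the point is a local minimum.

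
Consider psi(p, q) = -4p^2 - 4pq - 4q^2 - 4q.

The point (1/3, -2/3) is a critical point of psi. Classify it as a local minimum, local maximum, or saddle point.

local maximum

The Hessian of psi is constant: H = [[-8, -4], [-4, -8]].
det(H) = (-8)·(-8) − (-4)² = 48.
det(H) > 0 and tr(H) = -16 < 0, so H is negative definite and the point is a local maximum.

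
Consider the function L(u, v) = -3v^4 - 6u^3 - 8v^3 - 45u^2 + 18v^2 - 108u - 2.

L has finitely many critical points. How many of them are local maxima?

2

L separates as a function of u plus a function of v, so ∇L=0 decouples.
∂L/∂u = -18(u + 2)(u + 3) = 0 at u ∈ {-3, -2}; ∂L/∂v = -12v(v - 1)(v + 3) = 0 at v ∈ {-3, 0, 1}.
The Hessian is diagonal: diag(L_uu, L_vv). Second derivatives: L_uu(-3)=18, L_uu(-2)=-18; L_vv(-3)=-144, L_vv(0)=36, L_vv(1)=-48.
Local maxima occur where both diagonal entries negative: (-2, -3), (-2, 1). Count: 2.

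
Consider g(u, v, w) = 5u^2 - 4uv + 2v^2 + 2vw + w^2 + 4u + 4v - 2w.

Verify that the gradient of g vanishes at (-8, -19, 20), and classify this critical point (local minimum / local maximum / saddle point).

local minimum

∇g = (10u - 4v + 4, -4u + 4v + 2w + 4, 2v + 2w - 2); substituting (-8, -19, 20) gives ∇g = (0, 0, 0), so (-8, -19, 20) is indeed a critical point.
The Hessian is constant: H = [[10, -4, 0], [-4, 4, 2], [0, 2, 2]].
Leading principal minors: Δ₁ = 10, Δ₂ = 24, Δ₃ = 8.
All leading minors are positive, so H is positive definite: a local minimum.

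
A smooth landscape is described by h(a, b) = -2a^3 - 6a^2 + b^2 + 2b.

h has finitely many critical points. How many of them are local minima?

h separates as a function of a plus a function of b, so ∇h=0 decouples.
∂h/∂a = -6a(a + 2) = 0 at a ∈ {-2, 0}; ∂h/∂b = 2(b + 1) = 0 at b ∈ {-1}.
The Hessian is diagonal: diag(h_aa, h_bb). Second derivatives: h_aa(-2)=12, h_aa(0)=-12; h_bb(-1)=2.
Local minima occur where both diagonal entries positive: (-2, -1). Count: 1.

1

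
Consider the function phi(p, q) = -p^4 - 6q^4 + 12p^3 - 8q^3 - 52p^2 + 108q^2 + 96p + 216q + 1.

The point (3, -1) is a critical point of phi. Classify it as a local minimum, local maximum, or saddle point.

local minimum

The mixed partial ∂²phi/∂p∂q is 0, so the Hessian at any point is diag(phi_pp, phi_qq) = diag(4(-3p^2 + 18p - 26), 24(-3q^2 - 2q + 9)).
At (3, -1): H = diag(4, 192).
Both eigenvalues are positive, so H is positive definite: a local minimum.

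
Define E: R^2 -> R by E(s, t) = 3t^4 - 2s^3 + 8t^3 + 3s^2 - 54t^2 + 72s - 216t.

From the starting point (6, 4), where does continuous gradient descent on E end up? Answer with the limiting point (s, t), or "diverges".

E is separable, so gradient descent decouples: s follows -∂E/∂s, t follows -∂E/∂t.
∂E/∂s = -6(s - 4)(s + 3); at s=6 this is -108, so s increases.
∂E/∂t = 12(t - 3)(t + 2)(t + 3); at t=4 this is 504, so t decreases.
The s-coordinate has no critical point in that direction and runs off to infinity.

diverges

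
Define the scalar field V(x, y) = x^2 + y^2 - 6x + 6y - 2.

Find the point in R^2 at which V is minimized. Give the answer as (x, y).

(3, -3)

V(x,y) separates as P(x) + Q(y) − 2, so its minimum is min P + min Q − 2.
P'(x) = 2x - 6 vanishes at x ∈ {3}; Q'(y) = 2y + 6 vanishes at y ∈ {-3}.
Local minima of P (where P''>0): P(3)=-9. Local minima of Q: Q(-3)=-9.
So the global minimum of V is P(3) + Q(-3) − 2 = -9 − 9 − 2 = -20, attained at (3, -3).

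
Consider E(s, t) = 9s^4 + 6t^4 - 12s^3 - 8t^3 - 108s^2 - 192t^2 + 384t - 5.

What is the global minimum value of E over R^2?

-3132

E(s,t) separates as P(s) + Q(t) − 5, so its minimum is min P + min Q − 5.
P'(s) = 36s(s - 3)(s + 2) vanishes at s ∈ {-2, 0, 3}; Q'(t) = 24(t - 4)(t - 1)(t + 4) vanishes at t ∈ {-4, 1, 4}.
Local minima of P (where P''>0): P(-2)=-192, P(3)=-567. Local minima of Q: Q(-4)=-2560, Q(4)=-512.
So the global minimum of E is P(3) + Q(-4) − 5 = -567 − 2560 − 5 = -3132, attained at (3, -4).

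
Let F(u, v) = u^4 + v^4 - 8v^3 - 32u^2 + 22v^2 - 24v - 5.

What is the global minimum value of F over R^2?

-270

F(u,v) separates as P(u) + Q(v) − 5, so its minimum is min P + min Q − 5.
P'(u) = 4u(u - 4)(u + 4) vanishes at u ∈ {-4, 0, 4}; Q'(v) = 4(v - 3)(v - 2)(v - 1) vanishes at v ∈ {1, 2, 3}.
Local minima of P (where P''>0): P(-4)=-256, P(4)=-256. Local minima of Q: Q(1)=-9, Q(3)=-9.
So the global minimum of F is P(-4) + Q(1) − 5 = -256 − 9 − 5 = -270, attained at (-4, 1).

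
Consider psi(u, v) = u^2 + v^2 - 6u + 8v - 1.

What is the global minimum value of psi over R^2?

-26

psi(u,v) separates as P(u) + Q(v) − 1, so its minimum is min P + min Q − 1.
P'(u) = 2u - 6 vanishes at u ∈ {3}; Q'(v) = 2v + 8 vanishes at v ∈ {-4}.
Local minima of P (where P''>0): P(3)=-9. Local minima of Q: Q(-4)=-16.
So the global minimum of psi is P(3) + Q(-4) − 1 = -9 − 16 − 1 = -26, attained at (3, -4).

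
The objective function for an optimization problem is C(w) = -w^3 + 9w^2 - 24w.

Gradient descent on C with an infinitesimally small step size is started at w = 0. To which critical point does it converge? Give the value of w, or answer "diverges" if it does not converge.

2

C'(w) = -3(w - 4)(w - 2), so C'(0) = -24.
Gradient descent moves in the -C' direction, i.e. w is increasing.
The nearest critical point in that direction is w = 2, where C'' = 6 > 0 (a local minimum). The iterate converges there.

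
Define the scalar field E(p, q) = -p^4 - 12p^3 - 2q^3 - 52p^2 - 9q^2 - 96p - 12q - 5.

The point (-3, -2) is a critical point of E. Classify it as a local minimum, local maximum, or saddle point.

The mixed partial ∂²E/∂p∂q is 0, so the Hessian at any point is diag(E_pp, E_qq) = diag(-4(3p^2 + 18p + 26), -6(2q + 3)).
At (-3, -2): H = diag(4, 6).
Both eigenvalues are positive, so H is positive definite: a local minimum.

local minimum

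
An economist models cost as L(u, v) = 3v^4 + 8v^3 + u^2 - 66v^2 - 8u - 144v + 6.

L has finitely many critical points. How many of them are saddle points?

1

L separates as a function of u plus a function of v, so ∇L=0 decouples.
∂L/∂u = 2(u - 4) = 0 at u ∈ {4}; ∂L/∂v = 12(v - 3)(v + 1)(v + 4) = 0 at v ∈ {-4, -1, 3}.
The Hessian is diagonal: diag(L_uu, L_vv). Second derivatives: L_uu(4)=2; L_vv(-4)=252, L_vv(-1)=-144, L_vv(3)=336.
Saddle points occur where the two diagonal entries have opposite signs: (4, -1). Count: 1.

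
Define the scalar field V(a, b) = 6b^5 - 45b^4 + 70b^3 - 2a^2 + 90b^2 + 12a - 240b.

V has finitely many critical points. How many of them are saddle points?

2

V separates as a function of a plus a function of b, so ∇V=0 decouples.
∂V/∂a = -4(a - 3) = 0 at a ∈ {3}; ∂V/∂b = 30(b - 4)(b - 2)(b - 1)(b + 1) = 0 at b ∈ {-1, 1, 2, 4}.
The Hessian is diagonal: diag(V_aa, V_bb). Second derivatives: V_aa(3)=-4; V_bb(-1)=-900, V_bb(1)=180, V_bb(2)=-180, V_bb(4)=900.
Saddle points occur where the two diagonal entries have opposite signs: (3, 1), (3, 4). Count: 2.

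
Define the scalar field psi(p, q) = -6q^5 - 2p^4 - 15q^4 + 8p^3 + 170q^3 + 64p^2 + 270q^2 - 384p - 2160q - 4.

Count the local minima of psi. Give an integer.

2

psi separates as a function of p plus a function of q, so ∇psi=0 decouples.
∂psi/∂p = -8(p - 4)(p - 3)(p + 4) = 0 at p ∈ {-4, 3, 4}; ∂psi/∂q = -30(q - 3)(q - 2)(q + 3)(q + 4) = 0 at q ∈ {-4, -3, 2, 3}.
The Hessian is diagonal: diag(psi_pp, psi_qq). Second derivatives: psi_pp(-4)=-448, psi_pp(3)=56, psi_pp(4)=-64; psi_qq(-4)=1260, psi_qq(-3)=-900, psi_qq(2)=900, psi_qq(3)=-1260.
Local minima occur where both diagonal entries positive: (3, -4), (3, 2). Count: 2.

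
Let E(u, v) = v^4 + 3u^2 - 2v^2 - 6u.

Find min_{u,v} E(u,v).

E(u,v) separates as P(u) + Q(v), so its minimum is min P + min Q.
P'(u) = 6u - 6 vanishes at u ∈ {1}; Q'(v) = 4v(v - 1)(v + 1) vanishes at v ∈ {-1, 0, 1}.
Local minima of P (where P''>0): P(1)=-3. Local minima of Q: Q(-1)=-1, Q(1)=-1.
So the global minimum of E is P(1) + Q(-1) = -3 − 1 = -4, attained at (1, -1).

-4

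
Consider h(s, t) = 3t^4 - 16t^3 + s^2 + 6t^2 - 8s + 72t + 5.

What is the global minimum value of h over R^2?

h(s,t) separates as P(s) + Q(t) + 5, so its minimum is min P + min Q + 5.
P'(s) = 2s - 8 vanishes at s ∈ {4}; Q'(t) = 12(t - 3)(t - 2)(t + 1) vanishes at t ∈ {-1, 2, 3}.
Local minima of P (where P''>0): P(4)=-16. Local minima of Q: Q(-1)=-47, Q(3)=81.
So the global minimum of h is P(4) + Q(-1) + 5 = -16 − 47 + 5 = -58, attained at (4, -1).

-58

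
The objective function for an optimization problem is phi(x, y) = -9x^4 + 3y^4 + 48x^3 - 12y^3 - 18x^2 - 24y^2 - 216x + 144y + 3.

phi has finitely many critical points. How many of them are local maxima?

phi separates as a function of x plus a function of y, so ∇phi=0 decouples.
∂phi/∂x = -36(x - 3)(x - 2)(x + 1) = 0 at x ∈ {-1, 2, 3}; ∂phi/∂y = 12(y - 3)(y - 2)(y + 2) = 0 at y ∈ {-2, 2, 3}.
The Hessian is diagonal: diag(phi_xx, phi_yy). Second derivatives: phi_xx(-1)=-432, phi_xx(2)=108, phi_xx(3)=-144; phi_yy(-2)=240, phi_yy(2)=-48, phi_yy(3)=60.
Local maxima occur where both diagonal entries negative: (-1, 2), (3, 2). Count: 2.

2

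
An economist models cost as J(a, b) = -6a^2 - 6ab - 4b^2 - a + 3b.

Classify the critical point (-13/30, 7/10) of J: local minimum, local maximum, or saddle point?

local maximum

The Hessian of J is constant: H = [[-12, -6], [-6, -8]].
det(H) = (-12)·(-8) − (-6)² = 60.
det(H) > 0 and tr(H) = -20 < 0, so H is negative definite and the point is a local maximum.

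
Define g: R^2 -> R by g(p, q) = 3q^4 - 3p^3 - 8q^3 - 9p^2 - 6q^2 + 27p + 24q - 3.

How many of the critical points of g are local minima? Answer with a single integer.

2

g separates as a function of p plus a function of q, so ∇g=0 decouples.
∂g/∂p = -9(p - 1)(p + 3) = 0 at p ∈ {-3, 1}; ∂g/∂q = 12(q - 2)(q - 1)(q + 1) = 0 at q ∈ {-1, 1, 2}.
The Hessian is diagonal: diag(g_pp, g_qq). Second derivatives: g_pp(-3)=36, g_pp(1)=-36; g_qq(-1)=72, g_qq(1)=-24, g_qq(2)=36.
Local minima occur where both diagonal entries positive: (-3, -1), (-3, 2). Count: 2.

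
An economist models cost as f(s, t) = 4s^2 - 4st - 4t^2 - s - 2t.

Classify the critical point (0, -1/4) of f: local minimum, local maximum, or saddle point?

saddle point

The Hessian of f is constant: H = [[8, -4], [-4, -8]].
det(H) = 8·(-8) − (-4)² = -80.
Since det(H) < 0, H is indefinite and the critical point is a saddle point.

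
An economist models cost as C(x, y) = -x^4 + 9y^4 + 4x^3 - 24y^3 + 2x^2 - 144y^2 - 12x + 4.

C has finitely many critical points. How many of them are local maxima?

2

C separates as a function of x plus a function of y, so ∇C=0 decouples.
∂C/∂x = -4(x - 3)(x - 1)(x + 1) = 0 at x ∈ {-1, 1, 3}; ∂C/∂y = 36y(y - 4)(y + 2) = 0 at y ∈ {-2, 0, 4}.
The Hessian is diagonal: diag(C_xx, C_yy). Second derivatives: C_xx(-1)=-32, C_xx(1)=16, C_xx(3)=-32; C_yy(-2)=432, C_yy(0)=-288, C_yy(4)=864.
Local maxima occur where both diagonal entries negative: (-1, 0), (3, 0). Count: 2.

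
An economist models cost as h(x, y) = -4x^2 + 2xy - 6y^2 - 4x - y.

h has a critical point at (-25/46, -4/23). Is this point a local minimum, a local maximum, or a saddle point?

local maximum

The Hessian of h is constant: H = [[-8, 2], [2, -12]].
det(H) = (-8)·(-12) − 2² = 92.
det(H) > 0 and tr(H) = -20 < 0, so H is negative definite and the point is a local maximum.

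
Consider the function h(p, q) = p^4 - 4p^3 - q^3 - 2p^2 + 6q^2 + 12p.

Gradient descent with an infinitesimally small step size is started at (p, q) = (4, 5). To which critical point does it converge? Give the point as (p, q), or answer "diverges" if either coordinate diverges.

diverges

h is separable, so gradient descent decouples: p follows -∂h/∂p, q follows -∂h/∂q.
∂h/∂p = 4(p - 3)(p - 1)(p + 1); at p=4 this is 60, so p decreases.
∂h/∂q = -3q(q - 4); at q=5 this is -15, so q increases.
The q-coordinate has no critical point in that direction and runs off to infinity.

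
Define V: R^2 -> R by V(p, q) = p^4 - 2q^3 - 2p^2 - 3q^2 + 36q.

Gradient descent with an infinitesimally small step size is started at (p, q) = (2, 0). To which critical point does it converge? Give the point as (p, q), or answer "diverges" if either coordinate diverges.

V is separable, so gradient descent decouples: p follows -∂V/∂p, q follows -∂V/∂q.
∂V/∂p = 4p(p - 1)(p + 1); at p=2 this is 24, so p decreases.
∂V/∂q = -6(q - 2)(q + 3); at q=0 this is 36, so q decreases.
p converges to its nearest critical value 1 (a local min of the p-part); q converges to -3. The iterate converges to (1, -3).

(1, -3)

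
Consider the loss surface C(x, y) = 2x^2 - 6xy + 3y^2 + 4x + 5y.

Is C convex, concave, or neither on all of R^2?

neither

C is quadratic, so its Hessian is the constant matrix H = [[4, -6], [-6, 6]].
det(H) = -12, tr(H) = 10.
det(H) < 0, so H is indefinite: neither convex nor concave.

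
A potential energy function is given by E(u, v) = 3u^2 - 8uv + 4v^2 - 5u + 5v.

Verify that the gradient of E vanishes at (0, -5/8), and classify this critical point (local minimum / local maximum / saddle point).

∇E = (6u - 8v - 5, -8u + 8v + 5); substituting (0, -5/8) gives ∇E = (0, 0), so (0, -5/8) is indeed a critical point.
The Hessian of E is constant: H = [[6, -8], [-8, 8]].
det(H) = 6·8 − (-8)² = -16.
Since det(H) < 0, H is indefinite and the critical point is a saddle point.

saddle point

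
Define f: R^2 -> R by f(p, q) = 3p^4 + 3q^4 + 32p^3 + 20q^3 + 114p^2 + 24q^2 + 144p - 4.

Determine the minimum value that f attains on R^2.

-191

f(p,q) separates as A(p) + B(q) − 4, so its minimum is min A + min B − 4.
A'(p) = 12(p + 1)(p + 3)(p + 4) vanishes at p ∈ {-4, -3, -1}; B'(q) = 12q(q + 1)(q + 4) vanishes at q ∈ {-4, -1, 0}.
Local minima of A (where A''>0): A(-4)=-32, A(-1)=-59. Local minima of B: B(-4)=-128, B(0)=0.
So the global minimum of f is A(-1) + B(-4) − 4 = -59 − 128 − 4 = -191, attained at (-1, -4).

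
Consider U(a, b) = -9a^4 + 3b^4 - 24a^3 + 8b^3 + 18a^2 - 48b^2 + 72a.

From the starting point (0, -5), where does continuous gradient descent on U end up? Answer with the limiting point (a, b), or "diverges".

U is separable, so gradient descent decouples: a follows -∂U/∂a, b follows -∂U/∂b.
∂U/∂a = -36(a - 1)(a + 1)(a + 2); at a=0 this is 72, so a decreases.
∂U/∂b = 12b(b - 2)(b + 4); at b=-5 this is -420, so b increases.
a converges to its nearest critical value -1 (a local min of the a-part); b converges to -4. The iterate converges to (-1, -4).

(-1, -4)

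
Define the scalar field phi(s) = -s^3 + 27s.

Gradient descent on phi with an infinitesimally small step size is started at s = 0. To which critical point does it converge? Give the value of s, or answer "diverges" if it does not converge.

phi'(s) = -3(s - 3)(s + 3), so phi'(0) = 27.
Gradient descent moves in the -phi' direction, i.e. s is decreasing.
The nearest critical point in that direction is s = -3, where phi'' = 18 > 0 (a local minimum). The iterate converges there.

-3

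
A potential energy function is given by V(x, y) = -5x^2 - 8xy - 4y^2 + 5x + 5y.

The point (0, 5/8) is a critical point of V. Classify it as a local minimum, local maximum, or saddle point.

local maximum

The Hessian of V is constant: H = [[-10, -8], [-8, -8]].
det(H) = (-10)·(-8) − (-8)² = 16.
det(H) > 0 and tr(H) = -18 < 0, so H is negative definite and the point is a local maximum.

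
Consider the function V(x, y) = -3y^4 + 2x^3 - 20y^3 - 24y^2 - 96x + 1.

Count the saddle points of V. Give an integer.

3

V separates as a function of x plus a function of y, so ∇V=0 decouples.
∂V/∂x = 6(x - 4)(x + 4) = 0 at x ∈ {-4, 4}; ∂V/∂y = -12y(y + 1)(y + 4) = 0 at y ∈ {-4, -1, 0}.
The Hessian is diagonal: diag(V_xx, V_yy). Second derivatives: V_xx(-4)=-48, V_xx(4)=48; V_yy(-4)=-144, V_yy(-1)=36, V_yy(0)=-48.
Saddle points occur where the two diagonal entries have opposite signs: (-4, -1), (4, -4), (4, 0). Count: 3.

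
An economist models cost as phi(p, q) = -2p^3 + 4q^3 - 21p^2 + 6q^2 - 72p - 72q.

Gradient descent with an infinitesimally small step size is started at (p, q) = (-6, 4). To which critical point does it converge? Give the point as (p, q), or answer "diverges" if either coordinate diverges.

(-4, 2)

phi is separable, so gradient descent decouples: p follows -∂phi/∂p, q follows -∂phi/∂q.
∂phi/∂p = -6(p + 3)(p + 4); at p=-6 this is -36, so p increases.
∂phi/∂q = 12(q - 2)(q + 3); at q=4 this is 168, so q decreases.
p converges to its nearest critical value -4 (a local min of the p-part); q converges to 2. The iterate converges to (-4, 2).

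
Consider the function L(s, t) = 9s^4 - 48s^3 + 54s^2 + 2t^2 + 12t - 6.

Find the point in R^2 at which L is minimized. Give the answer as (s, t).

L(s,t) separates as P(s) + Q(t) − 6, so its minimum is min P + min Q − 6.
P'(s) = 36s(s - 3)(s - 1) vanishes at s ∈ {0, 1, 3}; Q'(t) = 4(t + 3) vanishes at t ∈ {-3}.
Local minima of P (where P''>0): P(0)=0, P(3)=-81. Local minima of Q: Q(-3)=-18.
So the global minimum of L is P(3) + Q(-3) − 6 = -81 − 18 − 6 = -105, attained at (3, -3).

(3, -3)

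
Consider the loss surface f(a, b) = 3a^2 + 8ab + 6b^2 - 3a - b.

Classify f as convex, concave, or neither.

f is quadratic, so its Hessian is the constant matrix H = [[6, 8], [8, 12]].
det(H) = 8, tr(H) = 18.
det(H) > 0 and tr(H) > 0, so H is positive definite everywhere: convex.

convex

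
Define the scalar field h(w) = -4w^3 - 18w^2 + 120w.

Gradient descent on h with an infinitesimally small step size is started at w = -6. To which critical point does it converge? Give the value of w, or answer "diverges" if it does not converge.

-5

h'(w) = -12(w - 2)(w + 5), so h'(-6) = -96.
Gradient descent moves in the -h' direction, i.e. w is increasing.
The nearest critical point in that direction is w = -5, where h'' = 84 > 0 (a local minimum). The iterate converges there.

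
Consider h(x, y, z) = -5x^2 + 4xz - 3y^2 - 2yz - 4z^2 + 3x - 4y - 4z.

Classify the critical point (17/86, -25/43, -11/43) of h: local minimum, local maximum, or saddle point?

The Hessian is constant: H = [[-10, 0, 4], [0, -6, -2], [4, -2, -8]].
Leading principal minors: Δ₁ = -10, Δ₂ = 60, Δ₃ = -344.
The minors alternate sign starting negative (−, +, −), so H is negative definite: a local maximum.

local maximum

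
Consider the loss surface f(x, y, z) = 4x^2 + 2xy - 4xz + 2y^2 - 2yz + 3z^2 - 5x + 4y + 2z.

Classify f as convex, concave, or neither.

convex

f is quadratic, so its Hessian is the constant matrix H = [[8, 2, -4], [2, 4, -2], [-4, -2, 6]].
Leading principal minors: 8, 28, 104.
All positive ⇒ H ≻ 0 ⇒ convex.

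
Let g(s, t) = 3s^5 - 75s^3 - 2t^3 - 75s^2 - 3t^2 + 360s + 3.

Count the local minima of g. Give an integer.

g separates as a function of s plus a function of t, so ∇g=0 decouples.
∂g/∂s = 15(s - 4)(s - 1)(s + 2)(s + 3) = 0 at s ∈ {-3, -2, 1, 4}; ∂g/∂t = -6t(t + 1) = 0 at t ∈ {-1, 0}.
The Hessian is diagonal: diag(g_ss, g_tt). Second derivatives: g_ss(-3)=-420, g_ss(-2)=270, g_ss(1)=-540, g_ss(4)=1890; g_tt(-1)=6, g_tt(0)=-6.
Local minima occur where both diagonal entries positive: (-2, -1), (4, -1). Count: 2.

2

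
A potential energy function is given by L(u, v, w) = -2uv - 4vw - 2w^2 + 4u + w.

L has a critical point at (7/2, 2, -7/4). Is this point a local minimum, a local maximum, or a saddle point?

The Hessian is constant: H = [[0, -2, 0], [-2, 0, -4], [0, -4, -4]].
Leading principal minors: Δ₁ = 0, Δ₂ = -4, Δ₃ = 16.
The minors fit neither the all-positive nor the alternating-sign pattern, so H is indefinite: a saddle point.

saddle point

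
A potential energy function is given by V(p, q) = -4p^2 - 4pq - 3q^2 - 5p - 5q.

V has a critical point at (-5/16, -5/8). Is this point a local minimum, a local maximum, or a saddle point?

local maximum

The Hessian of V is constant: H = [[-8, -4], [-4, -6]].
det(H) = (-8)·(-6) − (-4)² = 32.
det(H) > 0 and tr(H) = -14 < 0, so H is negative definite and the point is a local maximum.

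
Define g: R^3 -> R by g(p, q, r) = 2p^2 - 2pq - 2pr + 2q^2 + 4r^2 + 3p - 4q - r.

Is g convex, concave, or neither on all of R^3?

g is quadratic, so its Hessian is the constant matrix H = [[4, -2, -2], [-2, 4, 0], [-2, 0, 8]].
Leading principal minors: 4, 12, 80.
All positive ⇒ H ≻ 0 ⇒ convex.

convex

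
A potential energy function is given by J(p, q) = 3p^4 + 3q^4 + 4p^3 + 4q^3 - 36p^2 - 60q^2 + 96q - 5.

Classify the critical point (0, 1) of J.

The mixed partial ∂²J/∂p∂q is 0, so the Hessian at any point is diag(J_pp, J_qq) = diag(12(3p^2 + 2p - 6), 12(3q^2 + 2q - 10)).
At (0, 1): H = diag(-72, -60).
Both eigenvalues are negative, so H is negative definite: a local maximum.

local maximum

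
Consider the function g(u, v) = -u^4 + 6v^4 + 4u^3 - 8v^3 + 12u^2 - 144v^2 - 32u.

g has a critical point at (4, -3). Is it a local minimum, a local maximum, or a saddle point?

The mixed partial ∂²g/∂u∂v is 0, so the Hessian at any point is diag(g_uu, g_vv) = diag(12(-u^2 + 2u + 2), 24(3v^2 - 2v - 12)).
At (4, -3): H = diag(-72, 504).
The eigenvalues have opposite signs, so H is indefinite: a saddle point.

saddle point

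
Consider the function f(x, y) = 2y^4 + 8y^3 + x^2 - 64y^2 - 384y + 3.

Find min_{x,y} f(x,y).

-1533

f(x,y) separates as P(x) + Q(y) + 3, so its minimum is min P + min Q + 3.
P'(x) = 2x vanishes at x ∈ {0}; Q'(y) = 8(y - 4)(y + 3)(y + 4) vanishes at y ∈ {-4, -3, 4}.
Local minima of P (where P''>0): P(0)=0. Local minima of Q: Q(-4)=512, Q(4)=-1536.
So the global minimum of f is P(0) + Q(4) + 3 = 0 − 1536 + 3 = -1533, attained at (0, 4).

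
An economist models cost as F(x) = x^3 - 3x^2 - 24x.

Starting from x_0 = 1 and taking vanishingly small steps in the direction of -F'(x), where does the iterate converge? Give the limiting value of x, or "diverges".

F'(x) = 3(x - 4)(x + 2), so F'(1) = -27.
Gradient descent moves in the -F' direction, i.e. x is increasing.
The nearest critical point in that direction is x = 4, where F'' = 18 > 0 (a local minimum). The iterate converges there.

4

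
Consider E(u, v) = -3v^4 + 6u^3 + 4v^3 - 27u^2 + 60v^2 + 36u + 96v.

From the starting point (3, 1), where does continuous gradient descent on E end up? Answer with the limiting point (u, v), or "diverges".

(2, -1)

E is separable, so gradient descent decouples: u follows -∂E/∂u, v follows -∂E/∂v.
∂E/∂u = 18(u - 2)(u - 1); at u=3 this is 36, so u decreases.
∂E/∂v = -12(v - 4)(v + 1)(v + 2); at v=1 this is 216, so v decreases.
u converges to its nearest critical value 2 (a local min of the u-part); v converges to -1. The iterate converges to (2, -1).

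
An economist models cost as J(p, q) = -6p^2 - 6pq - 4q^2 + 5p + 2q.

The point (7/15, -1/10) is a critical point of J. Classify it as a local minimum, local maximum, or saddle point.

local maximum

The Hessian of J is constant: H = [[-12, -6], [-6, -8]].
det(H) = (-12)·(-8) − (-6)² = 60.
det(H) > 0 and tr(H) = -20 < 0, so H is negative definite and the point is a local maximum.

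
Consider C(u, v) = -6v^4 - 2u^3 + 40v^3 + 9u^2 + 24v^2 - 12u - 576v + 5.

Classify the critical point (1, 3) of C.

The mixed partial ∂²C/∂u∂v is 0, so the Hessian at any point is diag(C_uu, C_vv) = diag(6(-2u + 3), 24(-3v^2 + 10v + 2)).
At (1, 3): H = diag(6, 120).
Both eigenvalues are positive, so H is positive definite: a local minimum.

local minimum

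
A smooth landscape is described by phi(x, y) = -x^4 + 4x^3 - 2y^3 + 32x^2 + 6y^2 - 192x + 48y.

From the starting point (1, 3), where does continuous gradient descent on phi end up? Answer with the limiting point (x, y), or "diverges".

phi is separable, so gradient descent decouples: x follows -∂phi/∂x, y follows -∂phi/∂y.
∂phi/∂x = -4(x - 4)(x - 3)(x + 4); at x=1 this is -120, so x increases.
∂phi/∂y = -6(y - 4)(y + 2); at y=3 this is 30, so y decreases.
x converges to its nearest critical value 3 (a local min of the x-part); y converges to -2. The iterate converges to (3, -2).

(3, -2)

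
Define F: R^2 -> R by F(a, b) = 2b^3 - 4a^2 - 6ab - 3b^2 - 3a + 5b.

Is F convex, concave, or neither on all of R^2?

The term 2b^3 is cubic, so the Hessian is not constant.
∂²F/∂b² = 12b - 6, which takes both signs as b varies (negative for sufficiently negative b). A diagonal entry of the Hessian changing sign means the Hessian is neither positive- nor negative-semidefinite on all of R^2.

neither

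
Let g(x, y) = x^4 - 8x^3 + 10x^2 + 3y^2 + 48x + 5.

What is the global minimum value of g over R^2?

g(x,y) separates as P(x) + Q(y) + 5, so its minimum is min P + min Q + 5.
P'(x) = 4(x - 4)(x - 3)(x + 1) vanishes at x ∈ {-1, 3, 4}; Q'(y) = 6y vanishes at y ∈ {0}.
Local minima of P (where P''>0): P(-1)=-29, P(4)=96. Local minima of Q: Q(0)=0.
So the global minimum of g is P(-1) + Q(0) + 5 = -29 + 0 + 5 = -24, attained at (-1, 0).

-24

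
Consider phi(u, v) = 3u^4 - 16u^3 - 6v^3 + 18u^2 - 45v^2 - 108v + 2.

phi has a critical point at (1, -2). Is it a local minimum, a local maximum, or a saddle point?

local maximum

The mixed partial ∂²phi/∂u∂v is 0, so the Hessian at any point is diag(phi_uu, phi_vv) = diag(12(3u^2 - 8u + 3), -18(2v + 5)).
At (1, -2): H = diag(-24, -18).
Both eigenvalues are negative, so H is negative definite: a local maximum.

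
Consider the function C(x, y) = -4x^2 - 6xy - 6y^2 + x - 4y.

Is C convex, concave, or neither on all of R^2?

C is quadratic, so its Hessian is the constant matrix H = [[-8, -6], [-6, -12]].
det(H) = 60, tr(H) = -20.
det(H) > 0 and tr(H) < 0, so H is negative definite everywhere: concave.

concave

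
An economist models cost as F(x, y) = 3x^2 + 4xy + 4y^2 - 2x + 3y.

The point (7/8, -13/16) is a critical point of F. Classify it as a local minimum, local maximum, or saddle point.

The Hessian of F is constant: H = [[6, 4], [4, 8]].
det(H) = 6·8 − 4² = 32.
det(H) > 0 and tr(H) = 14 > 0, so H is positive definite and the point is a local minimum.

local minimum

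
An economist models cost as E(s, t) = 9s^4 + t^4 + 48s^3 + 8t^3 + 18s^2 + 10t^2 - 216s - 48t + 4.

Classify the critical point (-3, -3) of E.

saddle point

The mixed partial ∂²E/∂s∂t is 0, so the Hessian at any point is diag(E_ss, E_tt) = diag(36(3s^2 + 8s + 1), 4(3t^2 + 12t + 5)).
At (-3, -3): H = diag(144, -16).
The eigenvalues have opposite signs, so H is indefinite: a saddle point.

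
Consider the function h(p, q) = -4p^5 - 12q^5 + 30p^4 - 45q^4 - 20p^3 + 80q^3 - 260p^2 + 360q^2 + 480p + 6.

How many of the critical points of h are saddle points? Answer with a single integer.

8

h separates as a function of p plus a function of q, so ∇h=0 decouples.
∂h/∂p = -20(p - 4)(p - 3)(p - 1)(p + 2) = 0 at p ∈ {-2, 1, 3, 4}; ∂h/∂q = -60q(q - 2)(q + 2)(q + 3) = 0 at q ∈ {-3, -2, 0, 2}.
The Hessian is diagonal: diag(h_pp, h_qq). Second derivatives: h_pp(-2)=1800, h_pp(1)=-360, h_pp(3)=200, h_pp(4)=-360; h_qq(-3)=900, h_qq(-2)=-480, h_qq(0)=720, h_qq(2)=-2400.
Saddle points occur where the two diagonal entries have opposite signs: (-2, -2), (-2, 2), (1, -3), (1, 0), (3, -2), (3, 2), (4, -3), (4, 0). Count: 8.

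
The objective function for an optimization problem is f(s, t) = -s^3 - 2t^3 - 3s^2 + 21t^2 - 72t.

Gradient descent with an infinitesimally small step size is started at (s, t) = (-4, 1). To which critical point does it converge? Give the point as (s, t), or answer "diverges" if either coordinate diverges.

f is separable, so gradient descent decouples: s follows -∂f/∂s, t follows -∂f/∂t.
∂f/∂s = -3s(s + 2); at s=-4 this is -24, so s increases.
∂f/∂t = -6(t - 4)(t - 3); at t=1 this is -36, so t increases.
s converges to its nearest critical value -2 (a local min of the s-part); t converges to 3. The iterate converges to (-2, 3).

(-2, 3)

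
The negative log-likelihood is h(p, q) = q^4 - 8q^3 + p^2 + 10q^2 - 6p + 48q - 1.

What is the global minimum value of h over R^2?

-39

h(p,q) separates as A(p) + B(q) − 1, so its minimum is min A + min B − 1.
A'(p) = 2p - 6 vanishes at p ∈ {3}; B'(q) = 4(q - 4)(q - 3)(q + 1) vanishes at q ∈ {-1, 3, 4}.
Local minima of A (where A''>0): A(3)=-9. Local minima of B: B(-1)=-29, B(4)=96.
So the global minimum of h is A(3) + B(-1) − 1 = -9 − 29 − 1 = -39, attained at (3, -1).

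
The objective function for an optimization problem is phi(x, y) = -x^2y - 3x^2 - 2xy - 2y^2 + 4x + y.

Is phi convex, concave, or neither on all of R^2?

neither

The term -x^2y is cubic, so the Hessian is not constant.
∂²phi/∂x² = -2y - 6, which takes both signs as y varies (negative for sufficiently large y). A diagonal entry of the Hessian changing sign means the Hessian is neither positive- nor negative-semidefinite on all of R^2.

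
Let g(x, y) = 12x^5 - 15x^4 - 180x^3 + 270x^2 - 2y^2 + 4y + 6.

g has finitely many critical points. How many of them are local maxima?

g separates as a function of x plus a function of y, so ∇g=0 decouples.
∂g/∂x = 60x(x - 3)(x - 1)(x + 3) = 0 at x ∈ {-3, 0, 1, 3}; ∂g/∂y = -4(y - 1) = 0 at y ∈ {1}.
The Hessian is diagonal: diag(g_xx, g_yy). Second derivatives: g_xx(-3)=-4320, g_xx(0)=540, g_xx(1)=-480, g_xx(3)=2160; g_yy(1)=-4.
Local maxima occur where both diagonal entries negative: (-3, 1), (1, 1). Count: 2.

2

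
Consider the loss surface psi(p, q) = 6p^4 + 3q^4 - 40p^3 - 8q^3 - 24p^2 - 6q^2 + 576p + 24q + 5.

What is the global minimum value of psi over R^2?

-846

psi(p,q) separates as A(p) + B(q) + 5, so its minimum is min A + min B + 5.
A'(p) = 24(p - 4)(p - 3)(p + 2) vanishes at p ∈ {-2, 3, 4}; B'(q) = 12(q - 2)(q - 1)(q + 1) vanishes at q ∈ {-1, 1, 2}.
Local minima of A (where A''>0): A(-2)=-832, A(4)=896. Local minima of B: B(-1)=-19, B(2)=8.
So the global minimum of psi is A(-2) + B(-1) + 5 = -832 − 19 + 5 = -846, attained at (-2, -1).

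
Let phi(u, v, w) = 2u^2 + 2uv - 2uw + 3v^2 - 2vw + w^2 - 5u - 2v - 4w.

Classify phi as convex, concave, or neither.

convex

phi is quadratic, so its Hessian is the constant matrix H = [[4, 2, -2], [2, 6, -2], [-2, -2, 2]].
Leading principal minors: 4, 20, 16.
All positive ⇒ H ≻ 0 ⇒ convex.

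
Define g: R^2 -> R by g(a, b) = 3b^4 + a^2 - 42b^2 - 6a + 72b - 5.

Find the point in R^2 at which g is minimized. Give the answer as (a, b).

(3, -3)

g(a,b) separates as P(a) + Q(b) − 5, so its minimum is min P + min Q − 5.
P'(a) = 2a - 6 vanishes at a ∈ {3}; Q'(b) = 12(b - 2)(b - 1)(b + 3) vanishes at b ∈ {-3, 1, 2}.
Local minima of P (where P''>0): P(3)=-9. Local minima of Q: Q(-3)=-351, Q(2)=24.
So the global minimum of g is P(3) + Q(-3) − 5 = -9 − 351 − 5 = -365, attained at (3, -3).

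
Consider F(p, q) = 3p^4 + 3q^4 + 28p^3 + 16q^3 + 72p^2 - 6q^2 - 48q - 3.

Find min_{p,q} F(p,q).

-163

F(p,q) separates as A(p) + B(q) − 3, so its minimum is min A + min B − 3.
A'(p) = 12p(p + 3)(p + 4) vanishes at p ∈ {-4, -3, 0}; B'(q) = 12(q - 1)(q + 1)(q + 4) vanishes at q ∈ {-4, -1, 1}.
Local minima of A (where A''>0): A(-4)=128, A(0)=0. Local minima of B: B(-4)=-160, B(1)=-35.
So the global minimum of F is A(0) + B(-4) − 3 = 0 − 160 − 3 = -163, attained at (0, -4).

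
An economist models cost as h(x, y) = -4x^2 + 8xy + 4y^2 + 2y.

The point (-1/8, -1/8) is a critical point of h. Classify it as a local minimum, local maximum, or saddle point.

saddle point

The Hessian of h is constant: H = [[-8, 8], [8, 8]].
det(H) = (-8)·8 − 8² = -128.
Since det(H) < 0, H is indefinite and the critical point is a saddle point.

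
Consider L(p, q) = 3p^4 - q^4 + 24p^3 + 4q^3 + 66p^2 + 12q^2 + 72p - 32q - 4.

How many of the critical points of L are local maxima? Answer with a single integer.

2

L separates as a function of p plus a function of q, so ∇L=0 decouples.
∂L/∂p = 12(p + 1)(p + 2)(p + 3) = 0 at p ∈ {-3, -2, -1}; ∂L/∂q = -4(q - 4)(q - 1)(q + 2) = 0 at q ∈ {-2, 1, 4}.
The Hessian is diagonal: diag(L_pp, L_qq). Second derivatives: L_pp(-3)=24, L_pp(-2)=-12, L_pp(-1)=24; L_qq(-2)=-72, L_qq(1)=36, L_qq(4)=-72.
Local maxima occur where both diagonal entries negative: (-2, -2), (-2, 4). Count: 2.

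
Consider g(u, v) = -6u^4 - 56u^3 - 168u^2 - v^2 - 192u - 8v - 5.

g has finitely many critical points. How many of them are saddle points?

1

g separates as a function of u plus a function of v, so ∇g=0 decouples.
∂g/∂u = -24(u + 1)(u + 2)(u + 4) = 0 at u ∈ {-4, -2, -1}; ∂g/∂v = -2(v + 4) = 0 at v ∈ {-4}.
The Hessian is diagonal: diag(g_uu, g_vv). Second derivatives: g_uu(-4)=-144, g_uu(-2)=48, g_uu(-1)=-72; g_vv(-4)=-2.
Saddle points occur where the two diagonal entries have opposite signs: (-2, -4). Count: 1.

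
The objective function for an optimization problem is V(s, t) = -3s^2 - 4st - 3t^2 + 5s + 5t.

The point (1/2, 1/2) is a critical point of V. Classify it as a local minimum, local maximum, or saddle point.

local maximum

The Hessian of V is constant: H = [[-6, -4], [-4, -6]].
det(H) = (-6)·(-6) − (-4)² = 20.
det(H) > 0 and tr(H) = -12 < 0, so H is negative definite and the point is a local maximum.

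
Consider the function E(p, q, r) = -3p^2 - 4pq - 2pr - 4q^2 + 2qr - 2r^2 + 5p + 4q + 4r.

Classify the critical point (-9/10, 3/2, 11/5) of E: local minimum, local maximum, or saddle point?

The Hessian is constant: H = [[-6, -4, -2], [-4, -8, 2], [-2, 2, -4]].
Leading principal minors: Δ₁ = -6, Δ₂ = 32, Δ₃ = -40.
The minors alternate sign starting negative (−, +, −), so H is negative definite: a local maximum.

local maximum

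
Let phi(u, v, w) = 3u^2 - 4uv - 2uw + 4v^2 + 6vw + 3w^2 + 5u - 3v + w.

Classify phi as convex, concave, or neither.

phi is quadratic, so its Hessian is the constant matrix H = [[6, -4, -2], [-4, 8, 6], [-2, 6, 6]].
Leading principal minors: 6, 32, 40.
All positive ⇒ H ≻ 0 ⇒ convex.

convex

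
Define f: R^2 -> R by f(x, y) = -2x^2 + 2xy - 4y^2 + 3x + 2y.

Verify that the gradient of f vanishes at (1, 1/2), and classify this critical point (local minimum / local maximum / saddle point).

local maximum

∇f = (-4x + 2y + 3, 2x - 8y + 2); substituting (1, 1/2) gives ∇f = (0, 0), so (1, 1/2) is indeed a critical point.
The Hessian of f is constant: H = [[-4, 2], [2, -8]].
det(H) = (-4)·(-8) − 2² = 28.
det(H) > 0 and tr(H) = -12 < 0, so H is negative definite and the point is a local maximum.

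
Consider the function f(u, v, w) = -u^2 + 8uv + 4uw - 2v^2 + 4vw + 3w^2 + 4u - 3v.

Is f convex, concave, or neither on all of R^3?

neither

f is quadratic, so its Hessian is the constant matrix H = [[-2, 8, 4], [8, -4, 4], [4, 4, 6]].
Leading principal minors: -2, -56, 16.
Neither pattern holds ⇒ H is indefinite ⇒ neither convex nor concave.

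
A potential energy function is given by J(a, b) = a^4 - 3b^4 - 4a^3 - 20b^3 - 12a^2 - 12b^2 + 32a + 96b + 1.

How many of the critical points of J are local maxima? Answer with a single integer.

2

J separates as a function of a plus a function of b, so ∇J=0 decouples.
∂J/∂a = 4(a - 4)(a - 1)(a + 2) = 0 at a ∈ {-2, 1, 4}; ∂J/∂b = -12(b - 1)(b + 2)(b + 4) = 0 at b ∈ {-4, -2, 1}.
The Hessian is diagonal: diag(J_aa, J_bb). Second derivatives: J_aa(-2)=72, J_aa(1)=-36, J_aa(4)=72; J_bb(-4)=-120, J_bb(-2)=72, J_bb(1)=-180.
Local maxima occur where both diagonal entries negative: (1, -4), (1, 1). Count: 2.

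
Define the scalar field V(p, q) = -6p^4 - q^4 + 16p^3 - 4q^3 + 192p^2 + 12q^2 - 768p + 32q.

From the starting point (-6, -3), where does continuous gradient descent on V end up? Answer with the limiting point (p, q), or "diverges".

V is separable, so gradient descent decouples: p follows -∂V/∂p, q follows -∂V/∂q.
∂V/∂p = -24(p - 4)(p - 2)(p + 4); at p=-6 this is 3840, so p decreases.
∂V/∂q = -4(q - 2)(q + 1)(q + 4); at q=-3 this is -40, so q increases.
The p-coordinate has no critical point in that direction and runs off to infinity.

diverges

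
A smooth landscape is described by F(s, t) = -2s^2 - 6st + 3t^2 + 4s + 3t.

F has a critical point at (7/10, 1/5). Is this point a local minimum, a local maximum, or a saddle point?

The Hessian of F is constant: H = [[-4, -6], [-6, 6]].
det(H) = (-4)·6 − (-6)² = -60.
Since det(H) < 0, H is indefinite and the critical point is a saddle point.

saddle point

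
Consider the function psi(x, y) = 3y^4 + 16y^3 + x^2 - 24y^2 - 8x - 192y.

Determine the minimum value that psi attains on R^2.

-320

psi(x,y) separates as P(x) + Q(y), so its minimum is min P + min Q.
P'(x) = 2x - 8 vanishes at x ∈ {4}; Q'(y) = 12(y - 2)(y + 2)(y + 4) vanishes at y ∈ {-4, -2, 2}.
Local minima of P (where P''>0): P(4)=-16. Local minima of Q: Q(-4)=128, Q(2)=-304.
So the global minimum of psi is P(4) + Q(2) = -16 − 304 = -320, attained at (4, 2).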